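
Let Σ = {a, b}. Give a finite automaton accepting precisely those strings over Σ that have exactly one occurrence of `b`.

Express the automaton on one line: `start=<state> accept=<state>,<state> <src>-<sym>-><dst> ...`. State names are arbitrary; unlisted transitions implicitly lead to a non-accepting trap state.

Count `b`s, saturating at 2: state S0 means no `b` yet, S1 means one `b` seen, S2 means more than one. Each `b` increments (capped at S2); other symbols loop. Accept from {S1}.
3 states suffice.
        a   b  
>  S0   S0  S1 
 * S1   S1  S2 
   S2   S2  S2 
(> = start, * = accepting)

start=S0 accept=S1 S0-a->S0 S0-b->S1 S1-a->S1 S1-b->S2 S2-a->S2 S2-b->S2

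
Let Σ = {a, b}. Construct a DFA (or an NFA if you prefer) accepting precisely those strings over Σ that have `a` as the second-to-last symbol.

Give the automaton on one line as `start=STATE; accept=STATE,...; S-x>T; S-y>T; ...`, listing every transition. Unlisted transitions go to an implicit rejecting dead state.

start=q0; accept=q3,q4; q0-a>q1; q0-b>q2; q1-a>q3; q1-b>q4; q2-a>q5; q2-b>q6; q3-a>q3; q3-b>q4; q4-a>q5; q4-b>q6; q5-a>q3; q5-b>q4; q6-a>q5; q6-b>q6

A DFA must remember the last 2 symbols (since which symbol is second-to-last isn't known until the input ends). Use one state per possible window of the last ≤2 symbols; accept from those whose window starts with `a`.
        a   b  
>  q0   q1  q2 
   q1   q3  q4 
   q2   q5  q6 
 * q3   q3  q4 
 * q4   q5  q6 
   q5   q3  q4 
   q6   q5  q6 
(> = start, * = accepting)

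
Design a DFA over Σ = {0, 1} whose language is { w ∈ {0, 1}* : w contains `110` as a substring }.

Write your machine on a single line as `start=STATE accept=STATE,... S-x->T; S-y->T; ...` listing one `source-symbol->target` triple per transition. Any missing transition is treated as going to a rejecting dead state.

Track how much of `110` has been matched so far: state A is no progress, D is the absorbing accept state reached once `110` has occurred. Intermediate states record partial matches; on a mismatch, fall back to the longest reusable overlap.
With 4 states:
       0  1 
>  A   A  B 
   B   A  C 
   C   D  C 
 * D   D  D 
(> = start, * = accepting)

start=A; accept=D; A-0->A; A-1->B; B-0->A; B-1->C; C-0->D; C-1->C; D-0->D; D-1->D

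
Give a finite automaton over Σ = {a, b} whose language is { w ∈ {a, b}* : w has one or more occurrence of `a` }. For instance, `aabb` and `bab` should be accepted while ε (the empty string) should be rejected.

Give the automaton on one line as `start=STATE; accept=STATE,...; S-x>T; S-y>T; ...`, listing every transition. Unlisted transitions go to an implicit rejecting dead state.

start=S0; accept=S1,S2; S0-a>S1; S0-b>S0; S1-a>S2; S1-b>S1; S2-a>S2; S2-b>S2

Count `a`s, saturating at 2: state S0 means no `a` yet, S1 means one `a` seen, S2 means more than one. Each `a` increments (capped at S2); other symbols loop. Accept from {S1, S2}.
A 3-state machine:
        a   b  
>  S0   S1  S0 
 * S1   S2  S1 
 * S2   S2  S2 
(> = start, * = accepting)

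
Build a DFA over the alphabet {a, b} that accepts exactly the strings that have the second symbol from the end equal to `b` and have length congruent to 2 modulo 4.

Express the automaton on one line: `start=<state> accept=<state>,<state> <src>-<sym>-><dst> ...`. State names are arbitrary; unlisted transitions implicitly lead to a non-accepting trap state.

start=q0 accept=q5,q6 q0-a->q1 q0-b->q2 q1-a->q3 q1-b->q4 q2-a->q5 q2-b->q6 q3-a->q7 q3-b->q8 q4-a->q9 q4-b->q10 q5-a->q7 q5-b->q8 q6-a->q9 q6-b->q10 q7-a->q11 q7-b->q12 q8-a->q13 q8-b->q14 q9-a->q11 q9-b->q12 q10-a->q13 q10-b->q14 q11-a->q15 q11-b->q16 q12-a->q17 q12-b->q18 q13-a->q15 q13-b->q16 q14-a->q17 q14-b->q18 q15-a->q3 q15-b->q4 q16-a->q5 q16-b->q6 q17-a->q3 q17-b->q4 q18-a->q5 q18-b->q6

Run two small machines in parallel and take their product. The first has 7 states tracking the last 2 symbols read; the second has 4 states tracking the input length modulo 4. A product state is a pair (one from each), accepting exactly when both do.
19 states suffice.
          a    b  
>  q0     q1   q2 
   q1     q3   q4 
   q2     q5   q6 
   q3     q7   q8 
   q4     q9  q10 
 * q5     q7   q8 
 * q6     q9  q10 
   q7    q11  q12 
   q8    q13  q14 
   q9    q11  q12 
   q10   q13  q14 
   q11   q15  q16 
   q12   q17  q18 
   q13   q15  q16 
   q14   q17  q18 
   q15    q3   q4 
   q16    q5   q6 
   q17    q3   q4 
   q18    q5   q6 
(> = start, * = accepting)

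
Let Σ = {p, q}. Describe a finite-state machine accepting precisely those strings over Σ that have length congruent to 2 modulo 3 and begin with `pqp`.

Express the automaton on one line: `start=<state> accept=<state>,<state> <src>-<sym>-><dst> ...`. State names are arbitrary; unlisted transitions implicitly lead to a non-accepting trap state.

Handle the two conditions separately and then intersect. One (3 states) tracks the input length modulo 3; the other (5 states) tracks whether the input so far still matches the prefix `pqp`. Each combined state is a pair, one component from each; accept when both components accept.
        p   q  
>  S0   S1  S2 
   S1   S3  S4 
   S2   S3  S3 
   S3   S5  S5 
   S4   S6  S5 
   S5   S2  S2 
   S6   S7  S7 
   S7   S8  S8 
 * S8   S6  S6 
(> = start, * = accepting)

start=S0 accept=S8 S0-p->S1 S0-q->S2 S1-p->S3 S1-q->S4 S2-p->S3 S2-q->S3 S3-p->S5 S3-q->S5 S4-p->S6 S4-q->S5 S5-p->S2 S5-q->S2 S6-p->S7 S6-q->S7 S7-p->S8 S7-q->S8 S8-p->S6 S8-q->S6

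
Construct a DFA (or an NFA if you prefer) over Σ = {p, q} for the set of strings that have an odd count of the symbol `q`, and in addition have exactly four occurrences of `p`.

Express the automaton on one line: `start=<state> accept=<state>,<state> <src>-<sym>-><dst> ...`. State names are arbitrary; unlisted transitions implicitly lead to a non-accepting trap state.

start=A accept=K A-p->B A-q->C B-p->D B-q->E C-p->E C-q->A D-p->F D-q->G E-p->G E-q->B F-p->H F-q->I G-p->I G-q->D H-p->J H-q->K I-p->K I-q->F J-p->J J-q->J K-p->J K-q->H

Build one automaton per condition and run them in lockstep. One (2 states) tracks the count of `q`s modulo 2; the other (6 states) tracks the count of `p`s, saturating at 5. Each combined state is a pair, one component from each; accept when both components accept. Equivalent product states are then merged.
An 11-state machine:
       p  q 
>  A   B  C 
   B   D  E 
   C   E  A 
   D   F  G 
   E   G  B 
   F   H  I 
   G   I  D 
   H   J  K 
   I   K  F 
   J   J  J 
 * K   J  H 
(> = start, * = accepting)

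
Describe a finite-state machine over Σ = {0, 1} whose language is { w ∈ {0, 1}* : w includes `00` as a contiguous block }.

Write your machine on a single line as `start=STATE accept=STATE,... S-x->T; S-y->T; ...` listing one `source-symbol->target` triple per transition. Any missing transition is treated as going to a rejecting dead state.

start=q0; accept=q2; q0-0->q1; q0-1->q0; q1-0->q2; q1-1->q0; q2-0->q2; q2-1->q2

States q0..q1 record the length of the longest prefix of `00` that matches the current input suffix. Reaching q2 means `00` has been seen, and we stay there forever. Accept from q2.
        0   1  
>  q0   q1  q0 
   q1   q2  q0 
 * q2   q2  q2 
(> = start, * = accepting)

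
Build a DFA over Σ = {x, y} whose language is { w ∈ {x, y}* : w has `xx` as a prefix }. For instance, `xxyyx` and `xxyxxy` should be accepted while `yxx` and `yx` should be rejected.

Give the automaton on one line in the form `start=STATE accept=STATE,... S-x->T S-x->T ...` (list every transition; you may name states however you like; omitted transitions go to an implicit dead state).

start=S0 accept=S2 S0-x->S1 S0-y->S3 S1-x->S2 S1-y->S3 S2-x->S2 S2-y->S2 S3-x->S3 S3-y->S3

Walk along `xx` while the input agrees: from S0 take `x` to S1, and so on. Any deviation drops to the rejecting sink S3. Once S2 is reached the prefix is confirmed and every continuation is accepted.
4 states suffice.
        x   y  
>  S0   S1  S3 
   S1   S2  S3 
 * S2   S2  S2 
   S3   S3  S3 
(> = start, * = accepting)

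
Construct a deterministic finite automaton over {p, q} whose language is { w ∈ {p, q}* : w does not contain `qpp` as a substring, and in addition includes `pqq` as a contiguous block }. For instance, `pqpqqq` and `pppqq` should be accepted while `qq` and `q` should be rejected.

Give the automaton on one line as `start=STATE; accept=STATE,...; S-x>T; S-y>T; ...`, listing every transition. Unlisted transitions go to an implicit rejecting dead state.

Handle the two conditions separately and then intersect. The first has 4 states tracking partial matches of the forbidden pattern `qpp`; the second has 4 states tracking whether and how much of `pqq` has been seen. A product state is a pair (one from each), accepting exactly when both do.
        p   q  
>  s0   s1  s2 
   s1   s1  s3 
   s2   s4  s2 
   s3   s4  s5 
   s4   s6  s3 
 * s5   s7  s5 
   s6   s6  s8 
 * s7   s9  s5 
   s8   s6  s9 
   s9   s9  s9 
(> = start, * = accepting)

start=s0; accept=s5,s7; s0-p>s1; s0-q>s2; s1-p>s1; s1-q>s3; s2-p>s4; s2-q>s2; s3-p>s4; s3-q>s5; s4-p>s6; s4-q>s3; s5-p>s7; s5-q>s5; s6-p>s6; s6-q>s8; s7-p>s9; s7-q>s5; s8-p>s6; s8-q>s9; s9-p>s9; s9-q>s9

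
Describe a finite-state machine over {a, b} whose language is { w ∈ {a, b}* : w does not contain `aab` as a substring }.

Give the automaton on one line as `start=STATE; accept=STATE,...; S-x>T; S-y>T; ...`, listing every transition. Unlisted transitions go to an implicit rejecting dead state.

This is the complement of 'contains `aab`'. Use the same substring-matching states — s0 through s3 holding how much of `aab` has just been matched — but flip the accepting set: everything except the trap s3 accepts.
4 states suffice.
        a   b  
>* s0   s1  s0 
 * s1   s2  s0 
 * s2   s2  s3 
   s3   s3  s3 
(> = start, * = accepting)

start=s0; accept=s0,s1,s2; s0-a>s1; s0-b>s0; s1-a>s2; s1-b>s0; s2-a>s2; s2-b>s3; s3-a>s3; s3-b>s3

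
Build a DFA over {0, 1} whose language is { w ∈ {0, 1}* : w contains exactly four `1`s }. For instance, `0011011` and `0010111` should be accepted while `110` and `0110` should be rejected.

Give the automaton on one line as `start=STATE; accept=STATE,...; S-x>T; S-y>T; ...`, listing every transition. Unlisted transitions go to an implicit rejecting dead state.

Only the number of `1`s matters, and only up to 5. Make a chain q0 → q1 → q2 → q3 → q4 → q5 advanced by each `1` (with q5 absorbing); every other symbol self-loops. The accepting set is {q4}.
With 6 states:
        0   1  
>  q0   q0  q1 
   q1   q1  q2 
   q2   q2  q3 
   q3   q3  q4 
 * q4   q4  q5 
   q5   q5  q5 
(> = start, * = accepting)

start=q0; accept=q4; q0-0>q0; q0-1>q1; q1-0>q1; q1-1>q2; q2-0>q2; q2-1>q3; q3-0>q3; q3-1>q4; q4-0>q4; q4-1>q5; q5-0>q5; q5-1>q5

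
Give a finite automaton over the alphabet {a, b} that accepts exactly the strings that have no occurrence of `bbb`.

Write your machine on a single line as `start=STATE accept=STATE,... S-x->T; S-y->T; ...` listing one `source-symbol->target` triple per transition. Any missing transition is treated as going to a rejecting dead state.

This is the complement of 'contains `bbb`'. Use the same substring-matching states — s0 through s3 holding how much of `bbb` has just been matched — but flip the accepting set: everything except the trap s3 accepts.
A 4-state machine:
        a   b  
>* s0   s0  s1 
 * s1   s0  s2 
 * s2   s0  s3 
   s3   s3  s3 
(> = start, * = accepting)

start=s0; accept=s0,s1,s2; s0-a->s0; s0-b->s1; s1-a->s0; s1-b->s2; s2-a->s0; s2-b->s3; s3-a->s3; s3-b->s3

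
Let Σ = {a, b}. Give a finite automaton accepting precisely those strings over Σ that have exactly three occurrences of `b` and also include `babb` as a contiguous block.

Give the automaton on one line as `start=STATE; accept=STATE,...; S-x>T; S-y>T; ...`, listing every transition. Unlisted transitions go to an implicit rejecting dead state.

Handle the two conditions separately and then intersect. The first has 5 states tracking the count of `b`s, saturating at 4; the second has 5 states tracking whether and how much of `babb` has been seen. A product state is a pair (one from each), accepting exactly when both do. Equivalent product states are then merged.
A 6-state machine:
        a   b  
>  q0   q0  q1 
   q1   q2  q3 
   q2   q3  q4 
   q3   q3  q3 
   q4   q3  q5 
 * q5   q5  q3 
(> = start, * = accepting)

start=q0; accept=q5; q0-a>q0; q0-b>q1; q1-a>q2; q1-b>q3; q2-a>q3; q2-b>q4; q3-a>q3; q3-b>q3; q4-a>q3; q4-b>q5; q5-a>q5; q5-b>q3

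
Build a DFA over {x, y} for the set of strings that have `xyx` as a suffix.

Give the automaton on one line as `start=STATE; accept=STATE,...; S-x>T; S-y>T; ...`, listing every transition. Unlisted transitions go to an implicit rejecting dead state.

Remember how much of `xyx` the current input suffix matches. State A means no match yet; B means the last symbol is `x`; C means the last 2 symbols are `xy`; D means the last 3 symbols are `xyx`. Only D accepts. On a mismatch, fall back to the longest proper suffix that is still a prefix of `xyx`.
A 4-state machine:
       x  y 
>  A   B  A 
   B   B  C 
   C   D  A 
 * D   B  C 
(> = start, * = accepting)

start=A; accept=D; A-x>B; A-y>A; B-x>B; B-y>C; C-x>D; C-y>A; D-x>B; D-y>C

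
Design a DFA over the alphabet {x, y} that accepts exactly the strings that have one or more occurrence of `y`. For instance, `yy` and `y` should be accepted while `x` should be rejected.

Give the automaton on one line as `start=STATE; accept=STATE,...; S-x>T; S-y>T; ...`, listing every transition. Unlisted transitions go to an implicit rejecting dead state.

start=S0; accept=S1,S2; S0-x>S0; S0-y>S1; S1-x>S1; S1-y>S2; S2-x>S2; S2-y>S2

Only the number of `y`s matters, and only up to 2. Make a chain S0 → S1 → S2 advanced by each `y` (with S2 absorbing); every other symbol self-loops. The accepting set is {S1, S2}.
With 3 states:
        x   y  
>  S0   S0  S1 
 * S1   S1  S2 
 * S2   S2  S2 
(> = start, * = accepting)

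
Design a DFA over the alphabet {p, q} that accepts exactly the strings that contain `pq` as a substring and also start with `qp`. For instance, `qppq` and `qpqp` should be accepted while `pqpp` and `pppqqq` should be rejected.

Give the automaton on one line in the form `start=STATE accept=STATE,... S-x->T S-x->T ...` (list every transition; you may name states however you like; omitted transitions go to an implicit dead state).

start=s0 accept=s4 s0-p->s1 s0-q->s2 s1-p->s1 s1-q->s1 s2-p->s3 s2-q->s1 s3-p->s3 s3-q->s4 s4-p->s4 s4-q->s4

Build one automaton per condition and run them in lockstep. One (3 states) tracks whether and how much of `pq` has been seen; the other (4 states) tracks whether the input so far still matches the prefix `qp`. Each combined state is a pair, one component from each; accept when both components accept. After merging equivalent states the machine shrinks.
A 5-state machine:
        p   q  
>  s0   s1  s2 
   s1   s1  s1 
   s2   s3  s1 
   s3   s3  s4 
 * s4   s4  s4 
(> = start, * = accepting)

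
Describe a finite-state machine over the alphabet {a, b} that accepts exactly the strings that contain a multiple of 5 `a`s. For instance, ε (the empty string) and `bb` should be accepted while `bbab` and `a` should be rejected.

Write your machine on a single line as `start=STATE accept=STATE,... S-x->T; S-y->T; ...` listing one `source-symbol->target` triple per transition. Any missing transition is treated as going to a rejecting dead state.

start=q0; accept=q0; q0-a->q1; q0-b->q0; q1-a->q2; q1-b->q1; q2-a->q3; q2-b->q2; q3-a->q4; q3-b->q3; q4-a->q0; q4-b->q4

The only thing that matters is how many `a`s have appeared, reduced mod 5. Use one state per residue: q0 for 0, …, q4 for 4. Reading `a` moves to the next residue; anything else stays put. q0 is accepting.
        a   b  
>* q0   q1  q0 
   q1   q2  q1 
   q2   q3  q2 
   q3   q4  q3 
   q4   q0  q4 
(> = start, * = accepting)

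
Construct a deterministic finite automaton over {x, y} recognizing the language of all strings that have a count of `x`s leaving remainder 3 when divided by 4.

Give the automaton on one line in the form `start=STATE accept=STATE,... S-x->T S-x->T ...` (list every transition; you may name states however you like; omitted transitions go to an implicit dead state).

start=A accept=D A-x->B A-y->A B-x->C B-y->B C-x->D C-y->C D-x->A D-y->D

The only thing that matters is how many `x`s have appeared, reduced mod 4. Use one state per residue: A for 0, …, D for 3. Reading `x` moves to the next residue; anything else stays put. D is accepting.
4 states suffice.
       x  y 
>  A   B  A 
   B   C  B 
   C   D  C 
 * D   A  D 
(> = start, * = accepting)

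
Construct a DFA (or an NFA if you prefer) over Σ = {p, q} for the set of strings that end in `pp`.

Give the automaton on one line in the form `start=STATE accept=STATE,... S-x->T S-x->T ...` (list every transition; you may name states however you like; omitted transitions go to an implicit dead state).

Let each state record the length of the longest suffix of the input read so far that is also a prefix of `pp`. S1 means the last symbol is `p`; S2 means the last 2 symbols are `pp`. Accept only at S2, where the string currently ends in `pp`.
        p   q  
>  S0   S1  S0 
   S1   S2  S0 
 * S2   S2  S0 
(> = start, * = accepting)

start=S0 accept=S2 S0-p->S1 S0-q->S0 S1-p->S2 S1-q->S0 S2-p->S2 S2-q->S0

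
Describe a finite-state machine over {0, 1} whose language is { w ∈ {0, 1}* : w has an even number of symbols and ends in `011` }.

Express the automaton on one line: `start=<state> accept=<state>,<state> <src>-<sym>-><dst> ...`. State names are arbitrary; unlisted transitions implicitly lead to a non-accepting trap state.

Build one automaton per condition and run them in lockstep. The first has 2 states tracking the input length modulo 2; the second has 4 states tracking how much of the suffix `011` has currently been matched. A product state is a pair (one from each), accepting exactly when both do.
With 8 states:
        0   1  
>  s0   s1  s2 
   s1   s3  s4 
   s2   s3  s0 
   s3   s1  s5 
   s4   s1  s6 
   s5   s3  s7 
   s6   s3  s0 
 * s7   s1  s2 
(> = start, * = accepting)

start=s0 accept=s7 s0-0->s1 s0-1->s2 s1-0->s3 s1-1->s4 s2-0->s3 s2-1->s0 s3-0->s1 s3-1->s5 s4-0->s1 s4-1->s6 s5-0->s3 s5-1->s7 s6-0->s3 s6-1->s0 s7-0->s1 s7-1->s2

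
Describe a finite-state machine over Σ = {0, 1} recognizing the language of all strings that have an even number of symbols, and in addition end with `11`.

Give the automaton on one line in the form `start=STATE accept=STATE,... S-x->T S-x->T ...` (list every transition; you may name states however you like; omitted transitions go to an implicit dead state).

Handle the two conditions separately and then intersect. The first has 2 states tracking the input length modulo 2; the second has 3 states tracking how much of the suffix `11` has currently been matched. A product state is a pair (one from each), accepting exactly when both do.
        0   1  
>  q0   q1  q2 
   q1   q0  q3 
   q2   q0  q4 
   q3   q1  q5 
 * q4   q1  q5 
   q5   q0  q4 
(> = start, * = accepting)

start=q0 accept=q4 q0-0->q1 q0-1->q2 q1-0->q0 q1-1->q3 q2-0->q0 q2-1->q4 q3-0->q1 q3-1->q5 q4-0->q1 q4-1->q5 q5-0->q0 q5-1->q4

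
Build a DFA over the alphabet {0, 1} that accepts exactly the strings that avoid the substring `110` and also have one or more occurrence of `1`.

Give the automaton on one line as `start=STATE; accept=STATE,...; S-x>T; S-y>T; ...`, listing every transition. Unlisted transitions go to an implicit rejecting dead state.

start=q0; accept=q1,q2,q3; q0-0>q0; q0-1>q1; q1-0>q2; q1-1>q3; q2-0>q2; q2-1>q1; q3-0>q4; q3-1>q3; q4-0>q4; q4-1>q4

Handle the two conditions separately and then intersect. The first has 4 states tracking partial matches of the forbidden pattern `110`; the second has 3 states tracking the count of `1`s, saturating at 2. A product state is a pair (one from each), accepting exactly when both do. Minimizing collapses redundant product states.
        0   1  
>  q0   q0  q1 
 * q1   q2  q3 
 * q2   q2  q1 
 * q3   q4  q3 
   q4   q4  q4 
(> = start, * = accepting)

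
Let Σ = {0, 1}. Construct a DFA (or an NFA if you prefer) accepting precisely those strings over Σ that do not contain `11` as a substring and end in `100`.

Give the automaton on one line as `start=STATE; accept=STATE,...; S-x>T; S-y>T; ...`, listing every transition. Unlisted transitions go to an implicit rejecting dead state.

start=s0; accept=s4; s0-0>s0; s0-1>s1; s1-0>s2; s1-1>s3; s2-0>s4; s2-1>s1; s3-0>s3; s3-1>s3; s4-0>s0; s4-1>s1

Handle the two conditions separately and then intersect. The first has 3 states tracking partial matches of the forbidden pattern `11`; the second has 4 states tracking how much of the suffix `100` has currently been matched. A product state is a pair (one from each), accepting exactly when both do. After merging equivalent states the machine shrinks.
A 5-state machine:
        0   1  
>  s0   s0  s1 
   s1   s2  s3 
   s2   s4  s1 
   s3   s3  s3 
 * s4   s0  s1 
(> = start, * = accepting)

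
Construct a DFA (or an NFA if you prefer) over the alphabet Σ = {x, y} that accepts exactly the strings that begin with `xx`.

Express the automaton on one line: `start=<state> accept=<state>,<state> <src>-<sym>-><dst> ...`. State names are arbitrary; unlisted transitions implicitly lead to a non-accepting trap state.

start=q0 accept=q2 q0-x->q1 q0-y->q3 q1-x->q2 q1-y->q3 q2-x->q2 q2-y->q2 q3-x->q3 q3-y->q3

Walk along `xx` while the input agrees: from q0 take `x` to q1, and so on. Any deviation drops to the rejecting sink q3. Once q2 is reached the prefix is confirmed and every continuation is accepted.
4 states suffice.
        x   y  
>  q0   q1  q3 
   q1   q2  q3 
 * q2   q2  q2 
   q3   q3  q3 
(> = start, * = accepting)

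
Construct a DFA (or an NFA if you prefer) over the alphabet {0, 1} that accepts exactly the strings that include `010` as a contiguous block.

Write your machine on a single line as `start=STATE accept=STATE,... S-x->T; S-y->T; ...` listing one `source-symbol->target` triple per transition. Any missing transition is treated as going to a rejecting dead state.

States q0..q2 record the length of the longest prefix of `010` that matches the current input suffix. Reaching q3 means `010` has been seen, and we stay there forever. Accept from q3.
        0   1  
>  q0   q1  q0 
   q1   q1  q2 
   q2   q3  q0 
 * q3   q3  q3 
(> = start, * = accepting)

start=q0; accept=q3; q0-0->q1; q0-1->q0; q1-0->q1; q1-1->q2; q2-0->q3; q2-1->q0; q3-0->q3; q3-1->q3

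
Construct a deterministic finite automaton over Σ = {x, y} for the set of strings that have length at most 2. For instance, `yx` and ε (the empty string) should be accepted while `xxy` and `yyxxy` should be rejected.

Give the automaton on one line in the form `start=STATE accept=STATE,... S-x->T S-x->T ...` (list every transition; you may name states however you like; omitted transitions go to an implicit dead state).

Count input length up to 3: every symbol moves from A toward D, which means 'more than 2' and absorbs. Accept from {A, B, C}.
4 states suffice.
       x  y 
>* A   B  B 
 * B   C  C 
 * C   D  D 
   D   D  D 
(> = start, * = accepting)

start=A accept=A,B,C A-x->B A-y->B B-x->C B-y->C C-x->D C-y->D D-x->D D-y->D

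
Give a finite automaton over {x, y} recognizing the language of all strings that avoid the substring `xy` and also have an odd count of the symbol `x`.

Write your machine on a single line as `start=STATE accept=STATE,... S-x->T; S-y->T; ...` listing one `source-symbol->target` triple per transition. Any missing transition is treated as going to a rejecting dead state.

start=q0; accept=q1; q0-x->q1; q0-y->q0; q1-x->q2; q1-y->q3; q2-x->q1; q2-y->q3; q3-x->q3; q3-y->q3

Run two small machines in parallel and take their product. The first has 3 states tracking partial matches of the forbidden pattern `xy`; the second has 2 states tracking the count of `x`s modulo 2. A product state is a pair (one from each), accepting exactly when both do. Equivalent product states are then merged.
4 states suffice.
        x   y  
>  q0   q1  q0 
 * q1   q2  q3 
   q2   q1  q3 
   q3   q3  q3 
(> = start, * = accepting)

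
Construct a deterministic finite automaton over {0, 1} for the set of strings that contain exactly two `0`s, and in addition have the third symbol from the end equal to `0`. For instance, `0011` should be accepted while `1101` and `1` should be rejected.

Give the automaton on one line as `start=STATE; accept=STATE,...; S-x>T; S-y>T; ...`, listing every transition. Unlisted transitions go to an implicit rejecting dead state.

Run two small machines in parallel and take their product. One (4 states) tracks the count of `0`s, saturating at 3; the other (15 states) tracks the last 3 symbols read. Each combined state is a pair, one component from each; accept when both components accept. Minimizing collapses redundant product states.
An 11-state machine:
          0    1  
>  S0     S1   S0 
   S1     S2   S3 
   S2     S4   S5 
   S3     S6   S7 
   S4     S4   S4 
 * S5     S4   S8 
 * S6     S4   S9 
   S7    S10   S7 
 * S8     S4   S4 
   S9     S4   S8 
   S10    S4   S9 
(> = start, * = accepting)

start=S0; accept=S5,S6,S8; S0-0>S1; S0-1>S0; S1-0>S2; S1-1>S3; S2-0>S4; S2-1>S5; S3-0>S6; S3-1>S7; S4-0>S4; S4-1>S4; S5-0>S4; S5-1>S8; S6-0>S4; S6-1>S9; S7-0>S10; S7-1>S7; S8-0>S4; S8-1>S4; S9-0>S4; S9-1>S8; S10-0>S4; S10-1>S9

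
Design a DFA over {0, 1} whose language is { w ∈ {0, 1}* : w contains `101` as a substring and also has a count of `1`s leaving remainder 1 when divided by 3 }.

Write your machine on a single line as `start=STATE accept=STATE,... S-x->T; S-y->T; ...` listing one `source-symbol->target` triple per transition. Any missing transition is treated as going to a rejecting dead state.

Run two small machines in parallel and take their product. One (4 states) tracks whether and how much of `101` has been seen; the other (3 states) tracks the count of `1`s modulo 3. Each combined state is a pair, one component from each; accept when both components accept.
A 12-state machine:
          0    1  
>  q0     q0   q1 
   q1     q2   q3 
   q2     q4   q5 
   q3     q6   q7 
   q4     q4   q3 
   q5     q5   q8 
   q6     q9   q8 
   q7    q10   q1 
   q8     q8  q11 
   q9     q9   q7 
   q10    q0  q11 
 * q11   q11   q5 
(> = start, * = accepting)

start=q0; accept=q11; q0-0->q0; q0-1->q1; q1-0->q2; q1-1->q3; q2-0->q4; q2-1->q5; q3-0->q6; q3-1->q7; q4-0->q4; q4-1->q3; q5-0->q5; q5-1->q8; q6-0->q9; q6-1->q8; q7-0->q10; q7-1->q1; q8-0->q8; q8-1->q11; q9-0->q9; q9-1->q7; q10-0->q0; q10-1->q11; q11-0->q11; q11-1->q5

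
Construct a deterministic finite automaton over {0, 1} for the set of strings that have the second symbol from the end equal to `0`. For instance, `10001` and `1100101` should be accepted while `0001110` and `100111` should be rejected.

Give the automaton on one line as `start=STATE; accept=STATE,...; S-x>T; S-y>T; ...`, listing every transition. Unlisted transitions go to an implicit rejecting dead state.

Because acceptance depends on a position counted from the end, the machine has to buffer the most recent 2 symbols. Make each state the string of the last up-to-2 symbols read; on input `x` shift the window left and append `x`. Accept when the buffered window has length 2 and begins with `0`.
With 7 states:
        0   1  
>  S0   S1  S2 
   S1   S3  S4 
   S2   S5  S6 
 * S3   S3  S4 
 * S4   S5  S6 
   S5   S3  S4 
   S6   S5  S6 
(> = start, * = accepting)

start=S0; accept=S3,S4; S0-0>S1; S0-1>S2; S1-0>S3; S1-1>S4; S2-0>S5; S2-1>S6; S3-0>S3; S3-1>S4; S4-0>S5; S4-1>S6; S5-0>S3; S5-1>S4; S6-0>S5; S6-1>S6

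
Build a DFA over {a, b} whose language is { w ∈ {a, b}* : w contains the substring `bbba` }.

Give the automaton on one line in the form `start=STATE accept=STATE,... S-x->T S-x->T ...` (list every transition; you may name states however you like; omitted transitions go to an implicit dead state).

start=q0 accept=q4 q0-a->q0 q0-b->q1 q1-a->q0 q1-b->q2 q2-a->q0 q2-b->q3 q3-a->q4 q3-b->q3 q4-a->q4 q4-b->q4

Track how much of `bbba` has been matched so far: state q0 is no progress, q4 is the absorbing accept state reached once `bbba` has occurred. Intermediate states record partial matches; on a mismatch, fall back to the longest reusable overlap.
        a   b  
>  q0   q0  q1 
   q1   q0  q2 
   q2   q0  q3 
   q3   q4  q3 
 * q4   q4  q4 
(> = start, * = accepting)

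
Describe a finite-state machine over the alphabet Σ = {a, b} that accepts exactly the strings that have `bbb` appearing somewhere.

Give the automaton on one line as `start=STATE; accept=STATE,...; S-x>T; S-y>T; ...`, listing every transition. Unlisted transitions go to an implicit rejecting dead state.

Track how much of `bbb` has been matched so far: state q0 is no progress, q3 is the absorbing accept state reached once `bbb` has occurred. Intermediate states record partial matches; on a mismatch, fall back to the longest reusable overlap.
        a   b  
>  q0   q0  q1 
   q1   q0  q2 
   q2   q0  q3 
 * q3   q3  q3 
(> = start, * = accepting)

start=q0; accept=q3; q0-a>q0; q0-b>q1; q1-a>q0; q1-b>q2; q2-a>q0; q2-b>q3; q3-a>q3; q3-b>q3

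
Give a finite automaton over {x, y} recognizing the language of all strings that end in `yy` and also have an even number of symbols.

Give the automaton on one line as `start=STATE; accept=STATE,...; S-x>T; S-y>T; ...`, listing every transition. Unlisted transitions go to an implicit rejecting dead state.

start=S0; accept=S3; S0-x>S1; S0-y>S2; S1-x>S0; S1-y>S0; S2-x>S0; S2-y>S3; S3-x>S1; S3-y>S2

Handle the two conditions separately and then intersect. The first has 3 states tracking how much of the suffix `yy` has currently been matched; the second has 2 states tracking the input length modulo 2. A product state is a pair (one from each), accepting exactly when both do. Minimizing collapses redundant product states.
4 states suffice.
        x   y  
>  S0   S1  S2 
   S1   S0  S0 
   S2   S0  S3 
 * S3   S1  S2 
(> = start, * = accepting)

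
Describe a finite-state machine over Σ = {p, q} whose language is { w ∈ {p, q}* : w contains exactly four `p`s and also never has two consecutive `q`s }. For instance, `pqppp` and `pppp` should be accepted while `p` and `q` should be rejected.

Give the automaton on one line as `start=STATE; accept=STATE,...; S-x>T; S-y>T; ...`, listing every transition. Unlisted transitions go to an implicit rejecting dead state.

Build one automaton per condition and run them in lockstep. The first has 6 states tracking the count of `p`s, saturating at 5; the second has 3 states tracking partial matches of the forbidden pattern `qq`. A product state is a pair (one from each), accepting exactly when both do.
With 18 states:
       p  q 
>  A   B  C 
   B   D  E 
   C   B  F 
   D   G  H 
   E   D  I 
   F   I  F 
   G   J  K 
   H   G  L 
   I   L  I 
 * J   M  N 
   K   J  O 
   L   O  L 
   M   M  P 
 * N   M  Q 
   O   Q  O 
   P   M  R 
   Q   R  Q 
   R   R  R 
(> = start, * = accepting)

start=A; accept=J,N; A-p>B; A-q>C; B-p>D; B-q>E; C-p>B; C-q>F; D-p>G; D-q>H; E-p>D; E-q>I; F-p>I; F-q>F; G-p>J; G-q>K; H-p>G; H-q>L; I-p>L; I-q>I; J-p>M; J-q>N; K-p>J; K-q>O; L-p>O; L-q>L; M-p>M; M-q>P; N-p>M; N-q>Q; O-p>Q; O-q>O; P-p>M; P-q>R; Q-p>R; Q-q>Q; R-p>R; R-q>R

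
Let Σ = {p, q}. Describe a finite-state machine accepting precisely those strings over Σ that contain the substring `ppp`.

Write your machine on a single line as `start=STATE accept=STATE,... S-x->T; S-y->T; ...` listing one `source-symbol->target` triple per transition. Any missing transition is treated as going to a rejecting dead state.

start=A; accept=D; A-p->B; A-q->A; B-p->C; B-q->A; C-p->D; C-q->A; D-p->D; D-q->D

States A..C record the length of the longest prefix of `ppp` that matches the current input suffix. Reaching D means `ppp` has been seen, and we stay there forever. Accept from D.
4 states suffice.
       p  q 
>  A   B  A 
   B   C  A 
   C   D  A 
 * D   D  D 
(> = start, * = accepting)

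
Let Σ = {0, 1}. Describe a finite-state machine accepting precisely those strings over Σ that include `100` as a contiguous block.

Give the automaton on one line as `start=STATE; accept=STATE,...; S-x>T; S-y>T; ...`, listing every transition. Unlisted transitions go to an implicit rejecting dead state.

Track how much of `100` has been matched so far: state A is no progress, D is the absorbing accept state reached once `100` has occurred. Intermediate states record partial matches; on a mismatch, fall back to the longest reusable overlap.
4 states suffice.
       0  1 
>  A   A  B 
   B   C  B 
   C   D  B 
 * D   D  D 
(> = start, * = accepting)

start=A; accept=D; A-0>A; A-1>B; B-0>C; B-1>B; C-0>D; C-1>B; D-0>D; D-1>D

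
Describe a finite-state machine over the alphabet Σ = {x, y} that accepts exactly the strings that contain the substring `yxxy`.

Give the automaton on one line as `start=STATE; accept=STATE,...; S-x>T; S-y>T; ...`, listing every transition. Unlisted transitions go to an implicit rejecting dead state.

Track how much of `yxxy` has been matched so far: state S0 is no progress, S4 is the absorbing accept state reached once `yxxy` has occurred. Intermediate states record partial matches; on a mismatch, fall back to the longest reusable overlap.
A 5-state machine:
        x   y  
>  S0   S0  S1 
   S1   S2  S1 
   S2   S3  S1 
   S3   S0  S4 
 * S4   S4  S4 
(> = start, * = accepting)

start=S0; accept=S4; S0-x>S0; S0-y>S1; S1-x>S2; S1-y>S1; S2-x>S3; S2-y>S1; S3-x>S0; S3-y>S4; S4-x>S4; S4-y>S4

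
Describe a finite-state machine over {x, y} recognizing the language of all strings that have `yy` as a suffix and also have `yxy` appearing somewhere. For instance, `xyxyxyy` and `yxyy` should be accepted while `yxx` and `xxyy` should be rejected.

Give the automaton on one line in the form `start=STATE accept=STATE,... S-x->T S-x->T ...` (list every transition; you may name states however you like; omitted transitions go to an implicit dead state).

Build one automaton per condition and run them in lockstep. The first has 3 states tracking how much of the suffix `yy` has currently been matched; the second has 4 states tracking whether and how much of `yxy` has been seen. A product state is a pair (one from each), accepting exactly when both do. After merging equivalent states the machine shrinks.
With 6 states:
        x   y  
>  s0   s0  s1 
   s1   s2  s1 
   s2   s0  s3 
   s3   s4  s5 
   s4   s4  s3 
 * s5   s4  s5 
(> = start, * = accepting)

start=s0 accept=s5 s0-x->s0 s0-y->s1 s1-x->s2 s1-y->s1 s2-x->s0 s2-y->s3 s3-x->s4 s3-y->s5 s4-x->s4 s4-y->s3 s5-x->s4 s5-y->s5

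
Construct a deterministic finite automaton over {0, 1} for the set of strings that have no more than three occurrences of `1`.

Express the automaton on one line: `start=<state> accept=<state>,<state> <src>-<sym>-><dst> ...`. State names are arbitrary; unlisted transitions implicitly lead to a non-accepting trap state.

Only the number of `1`s matters, and only up to 4. Make a chain q0 → q1 → q2 → q3 → q4 advanced by each `1` (with q4 absorbing); every other symbol self-loops. The accepting set is {q0, q1, q2, q3}.
5 states suffice.
        0   1  
>* q0   q0  q1 
 * q1   q1  q2 
 * q2   q2  q3 
 * q3   q3  q4 
   q4   q4  q4 
(> = start, * = accepting)

start=q0 accept=q0,q1,q2,q3 q0-0->q0 q0-1->q1 q1-0->q1 q1-1->q2 q2-0->q2 q2-1->q3 q3-0->q3 q3-1->q4 q4-0->q4 q4-1->q4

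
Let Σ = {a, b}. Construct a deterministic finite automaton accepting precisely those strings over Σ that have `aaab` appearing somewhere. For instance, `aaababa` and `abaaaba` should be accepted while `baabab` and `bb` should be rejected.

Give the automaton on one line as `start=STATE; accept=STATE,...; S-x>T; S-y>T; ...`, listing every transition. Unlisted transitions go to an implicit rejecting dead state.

start=q0; accept=q4; q0-a>q1; q0-b>q0; q1-a>q2; q1-b>q0; q2-a>q3; q2-b>q0; q3-a>q3; q3-b>q4; q4-a>q4; q4-b>q4

States q0..q3 record the length of the longest prefix of `aaab` that matches the current input suffix. Reaching q4 means `aaab` has been seen, and we stay there forever. Accept from q4.
A 5-state machine:
        a   b  
>  q0   q1  q0 
   q1   q2  q0 
   q2   q3  q0 
   q3   q3  q4 
 * q4   q4  q4 
(> = start, * = accepting)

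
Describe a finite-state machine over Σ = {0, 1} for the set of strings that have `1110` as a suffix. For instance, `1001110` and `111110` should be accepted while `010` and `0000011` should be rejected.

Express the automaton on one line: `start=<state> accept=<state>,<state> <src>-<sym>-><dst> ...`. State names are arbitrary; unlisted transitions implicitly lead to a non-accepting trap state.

start=q0 accept=q4 q0-0->q0 q0-1->q1 q1-0->q0 q1-1->q2 q2-0->q0 q2-1->q3 q3-0->q4 q3-1->q3 q4-0->q0 q4-1->q1

Remember how much of `1110` the current input suffix matches. State q0 means no match yet; q1 means the last symbol is `1`; q2 means the last 2 symbols are `11`; q3 means the last 3 symbols are `111`; q4 means the last 4 symbols are `1110`. Only q4 accepts. On a mismatch, fall back to the longest proper suffix that is still a prefix of `1110`.
With 5 states:
        0   1  
>  q0   q0  q1 
   q1   q0  q2 
   q2   q0  q3 
   q3   q4  q3 
 * q4   q0  q1 
(> = start, * = accepting)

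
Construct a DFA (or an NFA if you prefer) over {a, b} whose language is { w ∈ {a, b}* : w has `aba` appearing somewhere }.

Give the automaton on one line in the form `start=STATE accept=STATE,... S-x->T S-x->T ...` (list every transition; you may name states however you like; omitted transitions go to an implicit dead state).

States s0..s2 record the length of the longest prefix of `aba` that matches the current input suffix. Reaching s3 means `aba` has been seen, and we stay there forever. Accept from s3.
        a   b  
>  s0   s1  s0 
   s1   s1  s2 
   s2   s3  s0 
 * s3   s3  s3 
(> = start, * = accepting)

start=s0 accept=s3 s0-a->s1 s0-b->s0 s1-a->s1 s1-b->s2 s2-a->s3 s2-b->s0 s3-a->s3 s3-b->s3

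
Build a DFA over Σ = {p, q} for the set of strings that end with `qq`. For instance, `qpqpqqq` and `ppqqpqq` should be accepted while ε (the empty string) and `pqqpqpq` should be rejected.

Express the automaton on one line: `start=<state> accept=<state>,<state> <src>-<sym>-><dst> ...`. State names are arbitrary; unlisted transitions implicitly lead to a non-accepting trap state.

Remember how much of `qq` the current input suffix matches. State s0 means no match yet; s1 means the last symbol is `q`; s2 means the last 2 symbols are `qq`. Only s2 accepts. On a mismatch, fall back to the longest proper suffix that is still a prefix of `qq`.
3 states suffice.
        p   q  
>  s0   s0  s1 
   s1   s0  s2 
 * s2   s0  s2 
(> = start, * = accepting)

start=s0 accept=s2 s0-p->s0 s0-q->s1 s1-p->s0 s1-q->s2 s2-p->s0 s2-q->s2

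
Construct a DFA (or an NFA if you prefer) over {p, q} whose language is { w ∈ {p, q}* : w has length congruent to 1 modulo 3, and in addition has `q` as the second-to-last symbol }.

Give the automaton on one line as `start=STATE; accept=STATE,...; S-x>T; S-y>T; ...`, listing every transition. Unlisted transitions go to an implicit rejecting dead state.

start=s0; accept=s13,s14; s0-p>s1; s0-q>s2; s1-p>s3; s1-q>s4; s2-p>s5; s2-q>s6; s3-p>s7; s3-q>s8; s4-p>s9; s4-q>s10; s5-p>s7; s5-q>s8; s6-p>s9; s6-q>s10; s7-p>s11; s7-q>s12; s8-p>s13; s8-q>s14; s9-p>s11; s9-q>s12; s10-p>s13; s10-q>s14; s11-p>s3; s11-q>s4; s12-p>s5; s12-q>s6; s13-p>s3; s13-q>s4; s14-p>s5; s14-q>s6

Build one automaton per condition and run them in lockstep. The first has 3 states tracking the input length modulo 3; the second has 7 states tracking the last 2 symbols read. A product state is a pair (one from each), accepting exactly when both do.
          p    q  
>  s0     s1   s2 
   s1     s3   s4 
   s2     s5   s6 
   s3     s7   s8 
   s4     s9  s10 
   s5     s7   s8 
   s6     s9  s10 
   s7    s11  s12 
   s8    s13  s14 
   s9    s11  s12 
   s10   s13  s14 
   s11    s3   s4 
   s12    s5   s6 
 * s13    s3   s4 
 * s14    s5   s6 
(> = start, * = accepting)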